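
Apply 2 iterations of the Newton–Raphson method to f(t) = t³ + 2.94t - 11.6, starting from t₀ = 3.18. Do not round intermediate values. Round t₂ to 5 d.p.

f'(t) = 3t² + 2.94
t_0 = 3.180000: f = 29.906632, f' = 33.277200 → t_1 = 3.180000 - (29.906632)/(33.277200) = 2.281288
t_1 = 2.281288: f = 6.979429, f' = 18.552819 → t_2 = 2.281288 - (6.979429)/(18.552819) = 1.905095

1.90510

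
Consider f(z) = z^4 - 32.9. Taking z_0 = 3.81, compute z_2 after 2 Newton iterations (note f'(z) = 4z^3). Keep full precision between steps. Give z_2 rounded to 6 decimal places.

2.557406

z_0 = 3.810000: f = 177.817159, f' = 221.225364 → z_1 = 3.810000 - (177.817159)/(221.225364) = 3.006217
z_1 = 3.006217: f = 48.773540, f' = 108.672842 → z_2 = 3.006217 - (48.773540)/(108.672842) = 2.557406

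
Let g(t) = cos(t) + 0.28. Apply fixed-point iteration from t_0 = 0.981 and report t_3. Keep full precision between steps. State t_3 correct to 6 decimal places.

0.861444

t_1 = g(0.981000) = 0.836192
t_2 = g(0.836192) = 0.950294
t_3 = g(0.950294) = 0.861444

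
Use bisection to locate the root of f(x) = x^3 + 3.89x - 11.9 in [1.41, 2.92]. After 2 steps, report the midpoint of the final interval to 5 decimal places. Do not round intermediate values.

1.59875

f(1.410000) = -3.611879, f(2.920000) = 24.355888 (opposite signs)
step 1: m = 2.165000, f(m) = 6.669692 > 0 → root in [1.410000, 2.165000]
step 2: m = 1.787500, f(m) = 0.764717 > 0 → root in [1.410000, 1.787500]
Midpoint of [1.410000, 1.787500] = 1.598750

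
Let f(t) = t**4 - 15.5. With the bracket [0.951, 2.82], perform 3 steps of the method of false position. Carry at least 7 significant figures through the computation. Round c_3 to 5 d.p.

1.83176

False-position update: c = (a·f(b) − b·f(a))/(f(b) − f(a)); replace the endpoint whose sign matches f(c).
f(0.951000) = -14.682059, f(2.820000) = 47.740666
step 1: c = 1.390596, f(c) = -11.760585 < 0 → new bracket [1.390596, 2.820000]
step 2: c = 1.673121, f(c) = -7.663721 < 0 → new bracket [1.673121, 2.820000]
step 3: c = 1.831762, f(c) = -4.241624 < 0 → new bracket [1.831762, 2.820000]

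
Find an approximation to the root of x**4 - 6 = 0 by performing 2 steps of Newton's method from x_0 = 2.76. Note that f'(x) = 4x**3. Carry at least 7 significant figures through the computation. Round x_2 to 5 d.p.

1.75878

x_0 = 2.760000: f = 52.027830, f' = 84.098304 → x_1 = 2.760000 - (52.027830)/(84.098304) = 2.141345
x_1 = 2.141345: f = 15.025515, f' = 39.275341 → x_2 = 2.141345 - (15.025515)/(39.275341) = 1.758776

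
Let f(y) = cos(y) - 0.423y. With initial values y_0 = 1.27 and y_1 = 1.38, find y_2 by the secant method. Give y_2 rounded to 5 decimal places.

1.09698

f(y_0) = -0.240929, f(y_1) = -0.394099
y_2 = 1.380000 - (-0.394099)·(1.380000 - 1.270000)/(-0.394099 - (-0.240929)) = 1.096975; f(y_2) = -0.007731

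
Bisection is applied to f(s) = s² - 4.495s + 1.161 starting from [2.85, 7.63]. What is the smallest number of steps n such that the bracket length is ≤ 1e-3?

Initial width b − a = 7.63 − 2.85 = 4.780000.
After n steps the width is (b−a)/2^n; need (b−a)/2^n ≤ 1e-3.
So n ≥ log₂(4.780000/1e-3) = log₂(4780.0000) ≈ 12.2228.
Hence n = 13.

13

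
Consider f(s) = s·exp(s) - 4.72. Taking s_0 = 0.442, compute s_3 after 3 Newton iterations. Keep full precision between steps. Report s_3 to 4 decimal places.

1.3911

f'(s) = (s + 1)·exp(s)
s_0 = 0.442000: f = -4.032329, f' = 2.243486 → s_1 = 0.442000 - (-4.032329)/(2.243486) = 2.239350
s_1 = 2.239350: f = 16.301279, f' = 30.408504 → s_2 = 2.239350 - (16.301279)/(30.408504) = 1.703273
s_2 = 1.703273: f = 4.634199, f' = 14.846094 → s_3 = 1.703273 - (4.634199)/(14.846094) = 1.391124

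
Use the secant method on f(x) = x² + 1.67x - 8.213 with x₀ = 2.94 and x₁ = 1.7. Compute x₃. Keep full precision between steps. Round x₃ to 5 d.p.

Secant update: x_(k+1) = x_k − f(x_k)·(x_k − x_(k-1))/(f(x_k) − f(x_(k-1))).
f(x_0) = 5.340400, f(x_1) = -2.484000
x_2 = 1.700000 - (-2.484000)·(1.700000 - 2.940000)/(-2.484000 - (5.340400)) = 2.093661; f(x_2) = -0.333171
x_3 = 2.093661 - (-0.333171)·(2.093661 - 1.700000)/(-0.333171 - (-2.484000)) = 2.154640; f(x_3) = 0.027724

2.15464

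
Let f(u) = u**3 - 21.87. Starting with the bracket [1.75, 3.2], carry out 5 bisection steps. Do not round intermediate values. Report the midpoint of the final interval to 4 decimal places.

2.8148

f(1.750000) = -16.510625, f(3.200000) = 10.898000 (opposite signs)
step 1: m = 2.475000, f(m) = -6.709078 < 0 → root in [2.475000, 3.200000]
step 2: m = 2.837500, f(m) = 0.975865 > 0 → root in [2.475000, 2.837500]
step 3: m = 2.656250, f(m) = -3.128392 < 0 → root in [2.656250, 2.837500]
step 4: m = 2.746875, f(m) = -1.143943 < 0 → root in [2.746875, 2.837500]
step 5: m = 2.792188, f(m) = -0.101238 < 0 → root in [2.792188, 2.837500]
Midpoint of [2.792188, 2.837500] = 2.814844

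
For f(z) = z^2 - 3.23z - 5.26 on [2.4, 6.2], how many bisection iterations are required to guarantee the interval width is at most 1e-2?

Initial width b − a = 6.2 − 2.4 = 3.800000.
After n steps the width is (b−a)/2^n; need (b−a)/2^n ≤ 1e-2.
So n ≥ log₂(3.800000/1e-2) = log₂(380.0000) ≈ 8.5699.
Hence n = 9.

9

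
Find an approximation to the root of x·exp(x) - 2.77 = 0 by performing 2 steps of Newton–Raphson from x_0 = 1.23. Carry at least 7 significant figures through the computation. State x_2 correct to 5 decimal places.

1.01020

f'(x) = (x + 1)·exp(x)
x_0 = 1.230000: f = 1.438112, f' = 7.629342 → x_1 = 1.230000 - (1.438112)/(7.629342) = 1.041502
x_1 = 1.041502: f = 0.181067, f' = 5.784538 → x_2 = 1.041502 - (0.181067)/(5.784538) = 1.010201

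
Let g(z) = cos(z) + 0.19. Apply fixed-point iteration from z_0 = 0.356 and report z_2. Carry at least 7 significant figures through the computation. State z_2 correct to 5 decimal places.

z_1 = g(0.356000) = 1.127298
z_2 = g(1.127298) = 0.619102

0.61910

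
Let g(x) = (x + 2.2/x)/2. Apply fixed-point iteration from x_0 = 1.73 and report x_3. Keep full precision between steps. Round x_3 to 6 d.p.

1.483240

x_1 = g(1.730000) = 1.500838
x_2 = g(1.500838) = 1.483343
x_3 = g(1.483343) = 1.483240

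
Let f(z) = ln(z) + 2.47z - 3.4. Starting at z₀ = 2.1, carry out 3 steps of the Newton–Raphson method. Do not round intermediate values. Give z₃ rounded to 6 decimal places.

1.277399

Newton update: z ← z − f(z)/f'(z).
f'(z) = 1/z + 2.47
z_0 = 2.100000: f = 2.528937, f' = 2.946190 → z_1 = 2.100000 - (2.528937)/(2.946190) = 1.241625
z_1 = 1.241625: f = -0.116766, f' = 3.275396 → z_2 = 1.241625 - (-0.116766)/(3.275396) = 1.277274
z_2 = 1.277274: f = -0.000404, f' = 3.252917 → z_3 = 1.277274 - (-0.000404)/(3.252917) = 1.277399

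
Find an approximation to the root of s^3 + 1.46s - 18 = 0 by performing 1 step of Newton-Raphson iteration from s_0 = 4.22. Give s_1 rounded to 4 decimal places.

Newton update: s ← s − f(s)/f'(s).
f'(s) = 3s^2 + 1.46
s_0 = 4.220000: f = 63.312648, f' = 54.885200 → s_1 = 4.220000 - (63.312648)/(54.885200) = 3.066453

3.0665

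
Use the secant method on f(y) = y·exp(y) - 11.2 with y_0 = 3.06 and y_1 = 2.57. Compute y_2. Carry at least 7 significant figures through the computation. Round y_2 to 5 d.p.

2.22389

f(y_0) = 54.062325, f(y_1) = 22.379169
y_2 = 2.570000 - (22.379169)·(2.570000 - 3.060000)/(22.379169 - (54.062325)) = 2.223892; f(y_2) = 9.355959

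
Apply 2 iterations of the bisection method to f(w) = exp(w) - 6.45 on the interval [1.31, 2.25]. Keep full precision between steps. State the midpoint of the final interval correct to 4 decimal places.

1.8975

f(1.310000) = -2.743826, f(2.250000) = 3.037736 (opposite signs)
step 1: m = 1.780000, f(m) = -0.520144 < 0 → root in [1.780000, 2.250000]
step 2: m = 2.015000, f(m) = 1.050727 > 0 → root in [1.780000, 2.015000]
Midpoint of [1.780000, 2.015000] = 1.897500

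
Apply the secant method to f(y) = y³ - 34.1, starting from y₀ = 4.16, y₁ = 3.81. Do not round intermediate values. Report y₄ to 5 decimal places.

f(y_0) = 37.891296, f(y_1) = 21.206341
y_2 = 3.810000 - (21.206341)·(3.810000 - 4.160000)/(21.206341 - (37.891296)) = 3.365155; f(y_2) = 4.007917
y_3 = 3.365155 - (4.007917)·(3.365155 - 3.810000)/(4.007917 - (21.206341)) = 3.261488; f(y_3) = 0.593452
y_4 = 3.261488 - (0.593452)·(3.261488 - 3.365155)/(0.593452 - (4.007917)) = 3.243471; f(y_4) = 0.021640

3.24347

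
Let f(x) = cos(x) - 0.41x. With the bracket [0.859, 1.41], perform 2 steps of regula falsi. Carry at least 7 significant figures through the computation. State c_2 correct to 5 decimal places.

1.10149

f(0.859000) = 0.301005, f(1.410000) = -0.417996
step 1: c = 1.089673, f(c) = 0.016010 > 0 → new bracket [1.089673, 1.410000]
step 2: c = 1.101489, f(c) = 0.000658 > 0 → new bracket [1.101489, 1.410000]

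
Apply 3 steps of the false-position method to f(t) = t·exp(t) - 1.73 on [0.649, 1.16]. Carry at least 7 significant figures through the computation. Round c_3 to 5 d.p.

0.78482

f(0.649000) = -0.488057, f(1.160000) = 1.970323
step 1: c = 0.750448, f(c) = -0.140591 < 0 → new bracket [0.750448, 1.160000]
step 2: c = 0.777725, f(c) = -0.037271 < 0 → new bracket [0.777725, 1.160000]
step 3: c = 0.784822, f(c) = -0.009658 < 0 → new bracket [0.784822, 1.160000]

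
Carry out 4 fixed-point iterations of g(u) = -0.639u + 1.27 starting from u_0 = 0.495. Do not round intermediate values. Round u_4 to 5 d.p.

0.72820

u_1 = g(0.495000) = 0.953695
u_2 = g(0.953695) = 0.660589
u_3 = g(0.660589) = 0.847884
u_4 = g(0.847884) = 0.728202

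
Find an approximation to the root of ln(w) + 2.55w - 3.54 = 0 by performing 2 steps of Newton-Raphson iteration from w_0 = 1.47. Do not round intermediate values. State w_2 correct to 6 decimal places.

f'(w) = 1/w + 2.55
w_0 = 1.470000: f = 0.593762, f' = 3.230272 → w_1 = 1.470000 - (0.593762)/(3.230272) = 1.286188
w_1 = 1.286188: f = -0.008537, f' = 3.327491 → w_2 = 1.286188 - (-0.008537)/(3.327491) = 1.288754

1.288754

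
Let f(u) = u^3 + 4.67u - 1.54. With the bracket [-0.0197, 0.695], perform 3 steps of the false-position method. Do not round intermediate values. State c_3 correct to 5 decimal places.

False-position update: c = (a·f(b) − b·f(a))/(f(b) − f(a)); replace the endpoint whose sign matches f(c).
f(-0.019700) = -1.632007, f(0.695000) = 2.041352
step 1: c = 0.297828, f(c) = -0.122724 < 0 → new bracket [0.297828, 0.695000]
step 2: c = 0.320352, f(c) = -0.011081 < 0 → new bracket [0.320352, 0.695000]
step 3: c = 0.322374, f(c) = -0.001008 < 0 → new bracket [0.322374, 0.695000]

0.32237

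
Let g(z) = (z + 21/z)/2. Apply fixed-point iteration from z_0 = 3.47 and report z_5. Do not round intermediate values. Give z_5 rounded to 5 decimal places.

4.58258

z_1 = g(3.470000) = 4.760937
z_2 = g(4.760937) = 4.585917
z_3 = g(4.585917) = 4.582577
z_4 = g(4.582577) = 4.582576
z_5 = g(4.582576) = 4.582576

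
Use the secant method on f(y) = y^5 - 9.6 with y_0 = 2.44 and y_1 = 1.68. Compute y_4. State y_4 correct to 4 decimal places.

1.5727

f(y_0) = 76.886661, f(y_1) = 3.782782
y_2 = 1.680000 - (3.782782)·(1.680000 - 2.440000)/(3.782782 - (76.886661)) = 1.640674; f(y_2) = 2.288058
y_3 = 1.640674 - (2.288058)·(1.640674 - 1.680000)/(2.288058 - (3.782782)) = 1.580474; f(y_3) = 0.261372
y_4 = 1.580474 - (0.261372)·(1.580474 - 1.640674)/(0.261372 - (2.288058)) = 1.572711; f(y_4) = 0.021535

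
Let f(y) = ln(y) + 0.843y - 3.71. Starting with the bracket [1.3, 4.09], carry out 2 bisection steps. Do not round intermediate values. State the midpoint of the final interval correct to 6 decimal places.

3.043750

f(1.300000) = -2.351736, f(4.090000) = 1.146415 (opposite signs)
step 1: m = 2.695000, f(m) = -0.446717 < 0 → root in [2.695000, 4.090000]
step 2: m = 3.392500, f(m) = 0.371445 > 0 → root in [2.695000, 3.392500]
Midpoint of [2.695000, 3.392500] = 3.043750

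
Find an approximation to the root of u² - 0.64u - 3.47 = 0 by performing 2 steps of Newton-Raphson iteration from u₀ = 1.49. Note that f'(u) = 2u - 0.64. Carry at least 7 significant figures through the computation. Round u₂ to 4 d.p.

u_0 = 1.490000: f = -2.203500, f' = 2.340000 → u_1 = 1.490000 - (-2.203500)/(2.340000) = 2.431667
u_1 = 2.431667: f = 0.886736, f' = 4.223333 → u_2 = 2.431667 - (0.886736)/(4.223333) = 2.221705

2.2217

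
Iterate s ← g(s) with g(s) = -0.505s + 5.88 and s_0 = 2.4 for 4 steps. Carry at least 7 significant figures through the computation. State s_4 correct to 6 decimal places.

s_1 = g(2.400000) = 4.668000
s_2 = g(4.668000) = 3.522660
s_3 = g(3.522660) = 4.101057
s_4 = g(4.101057) = 3.808966

3.808966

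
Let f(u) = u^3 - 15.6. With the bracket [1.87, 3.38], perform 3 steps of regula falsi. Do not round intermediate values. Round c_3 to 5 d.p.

2.48163

f(1.870000) = -9.060797, f(3.380000) = 23.014472
step 1: c = 2.296553, f(c) = -3.487621 < 0 → new bracket [2.296553, 3.380000]
step 2: c = 2.439132, f(c) = -1.088706 < 0 → new bracket [2.439132, 3.380000]
step 3: c = 2.481630, f(c) = -0.316911 < 0 → new bracket [2.481630, 3.380000]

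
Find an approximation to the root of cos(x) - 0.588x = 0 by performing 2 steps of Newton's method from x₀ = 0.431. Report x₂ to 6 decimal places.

0.968713

f'(x) = -sin(x) - 0.588
x_0 = 0.431000: f = 0.655120, f' = -1.005780 → x_1 = 0.431000 - (0.655120)/(-1.005780) = 1.082356
x_1 = 1.082356: f = -0.167176, f' = -1.471066 → x_2 = 1.082356 - (-0.167176)/(-1.471066) = 0.968713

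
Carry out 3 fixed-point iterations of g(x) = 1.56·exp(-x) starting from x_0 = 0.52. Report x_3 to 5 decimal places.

x_1 = g(0.520000) = 0.927452
x_2 = g(0.927452) = 0.617074
x_3 = g(0.617074) = 0.841652

0.84165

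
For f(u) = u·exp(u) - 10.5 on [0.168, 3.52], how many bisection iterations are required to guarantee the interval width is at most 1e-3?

12

Initial width b − a = 3.52 − 0.168 = 3.352000.
After n steps the width is (b−a)/2^n; need (b−a)/2^n ≤ 1e-3.
So n ≥ log₂(3.352000/1e-3) = log₂(3352.0000) ≈ 11.7108.
Hence n = 12.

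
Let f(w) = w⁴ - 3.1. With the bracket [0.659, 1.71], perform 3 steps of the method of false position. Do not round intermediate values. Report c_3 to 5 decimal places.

False-position update: c = (a·f(b) − b·f(a))/(f(b) − f(a)); replace the endpoint whose sign matches f(c).
f(0.659000) = -2.911400, f(1.710000) = 5.450361
step 1: c = 1.024937, f(c) = -1.996457 < 0 → new bracket [1.024937, 1.710000]
step 2: c = 1.208599, f(c) = -0.966318 < 0 → new bracket [1.208599, 1.710000]
step 3: c = 1.284108, f(c) = -0.381021 < 0 → new bracket [1.284108, 1.710000]

1.28411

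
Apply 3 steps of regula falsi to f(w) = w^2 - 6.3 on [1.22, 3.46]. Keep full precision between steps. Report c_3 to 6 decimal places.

f(1.220000) = -4.811600, f(3.460000) = 5.671600
step 1: c = 2.248120, f(c) = -1.245958 < 0 → new bracket [2.248120, 3.460000]
step 2: c = 2.466398, f(c) = -0.216882 < 0 → new bracket [2.466398, 3.460000]
step 3: c = 2.502994, f(c) = -0.035022 < 0 → new bracket [2.502994, 3.460000]

2.502994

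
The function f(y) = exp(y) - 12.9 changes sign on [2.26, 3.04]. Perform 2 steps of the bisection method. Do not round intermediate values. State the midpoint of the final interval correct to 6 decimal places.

f(2.260000) = -3.316911, f(3.040000) = 8.005243 (opposite signs)
step 1: m = 2.650000, f(m) = 1.254039 > 0 → root in [2.260000, 2.650000]
step 2: m = 2.455000, f(m) = -1.253566 < 0 → root in [2.455000, 2.650000]
Midpoint of [2.455000, 2.650000] = 2.552500

2.552500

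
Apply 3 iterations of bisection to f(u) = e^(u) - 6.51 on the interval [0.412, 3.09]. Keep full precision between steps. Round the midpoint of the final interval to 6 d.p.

f(0.412000) = -5.000166, f(3.090000) = 15.467078 (opposite signs)
step 1: m = 1.751000, f(m) = -0.749640 < 0 → root in [1.751000, 3.090000]
step 2: m = 2.420500, f(m) = 4.741484 > 0 → root in [1.751000, 2.420500]
step 3: m = 2.085750, f(m) = 1.540627 > 0 → root in [1.751000, 2.085750]
Midpoint of [1.751000, 2.085750] = 1.918375

1.918375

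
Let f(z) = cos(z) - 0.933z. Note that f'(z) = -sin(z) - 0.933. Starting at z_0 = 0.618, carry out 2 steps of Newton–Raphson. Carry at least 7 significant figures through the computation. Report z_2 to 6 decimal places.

z_0 = 0.618000: f = 0.238445, f' = -1.512406 → z_1 = 0.618000 - (0.238445)/(-1.512406) = 0.775659
z_1 = 0.775659: f = -0.009731, f' = -1.633187 → z_2 = 0.775659 - (-0.009731)/(-1.633187) = 0.769701

0.769701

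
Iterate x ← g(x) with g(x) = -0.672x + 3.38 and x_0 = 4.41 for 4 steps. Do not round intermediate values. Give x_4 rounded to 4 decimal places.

2.5086

x_1 = g(4.410000) = 0.416480
x_2 = g(0.416480) = 3.100125
x_3 = g(3.100125) = 1.296716
x_4 = g(1.296716) = 2.508607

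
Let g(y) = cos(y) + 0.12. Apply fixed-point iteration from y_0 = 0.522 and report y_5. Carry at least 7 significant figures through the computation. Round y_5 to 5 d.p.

0.85896

y_1 = g(0.522000) = 0.986824
y_2 = g(0.986824) = 0.671343
y_3 = g(0.671343) = 0.902987
y_4 = g(0.902987) = 0.739267
y_5 = g(0.739267) = 0.858962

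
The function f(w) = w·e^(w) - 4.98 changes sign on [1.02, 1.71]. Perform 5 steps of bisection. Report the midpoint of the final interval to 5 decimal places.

1.33266

f(1.020000) = -2.151341, f(1.710000) = 4.474524 (opposite signs)
step 1: m = 1.365000, f(m) = 0.364962 > 0 → root in [1.020000, 1.365000]
step 2: m = 1.192500, f(m) = -1.050344 < 0 → root in [1.192500, 1.365000]
step 3: m = 1.278750, f(m) = -0.386542 < 0 → root in [1.278750, 1.365000]
step 4: m = 1.321875, f(m) = -0.022378 < 0 → root in [1.321875, 1.365000]
step 5: m = 1.343437, f(m) = 0.168313 > 0 → root in [1.321875, 1.343437]
Midpoint of [1.321875, 1.343437] = 1.332656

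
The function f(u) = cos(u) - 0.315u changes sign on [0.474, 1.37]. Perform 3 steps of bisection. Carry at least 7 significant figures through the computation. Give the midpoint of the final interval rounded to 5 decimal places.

f(0.474000) = 0.740440, f(1.370000) = -0.232100 (opposite signs)
step 1: m = 0.922000, f(m) = 0.313798 > 0 → root in [0.922000, 1.370000]
step 2: m = 1.146000, f(m) = 0.051145 > 0 → root in [1.146000, 1.370000]
step 3: m = 1.258000, f(m) = -0.088550 < 0 → root in [1.146000, 1.258000]
Midpoint of [1.146000, 1.258000] = 1.202000

1.20200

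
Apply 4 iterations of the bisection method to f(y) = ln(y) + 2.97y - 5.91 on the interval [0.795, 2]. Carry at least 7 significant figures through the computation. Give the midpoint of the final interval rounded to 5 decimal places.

f(0.795000) = -3.778263, f(2.000000) = 0.723147 (opposite signs)
step 1: m = 1.397500, f(m) = -1.424740 < 0 → root in [1.397500, 2.000000]
step 2: m = 1.698750, f(m) = -0.334820 < 0 → root in [1.698750, 2.000000]
step 3: m = 1.849375, f(m) = 0.197491 > 0 → root in [1.698750, 1.849375]
step 4: m = 1.774062, f(m) = -0.067762 < 0 → root in [1.774062, 1.849375]
Midpoint of [1.774062, 1.849375] = 1.811719

1.81172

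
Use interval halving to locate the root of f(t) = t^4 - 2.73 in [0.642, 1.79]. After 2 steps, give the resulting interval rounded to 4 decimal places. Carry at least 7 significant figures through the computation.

f(0.642000) = -2.560121, f(1.790000) = 7.536257 (opposite signs)
step 1: m = 1.216000, f(m) = -0.543576 < 0 → root in [1.216000, 1.790000]
step 2: m = 1.503000, f(m) = 2.373122 > 0 → root in [1.216000, 1.503000]

[1.2160, 1.5030]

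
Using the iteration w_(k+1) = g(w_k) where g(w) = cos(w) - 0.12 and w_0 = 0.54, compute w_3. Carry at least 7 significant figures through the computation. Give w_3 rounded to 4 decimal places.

w_1 = g(0.540000) = 0.737709
w_2 = g(0.737709) = 0.620012
w_3 = g(0.620012) = 0.693872

0.6939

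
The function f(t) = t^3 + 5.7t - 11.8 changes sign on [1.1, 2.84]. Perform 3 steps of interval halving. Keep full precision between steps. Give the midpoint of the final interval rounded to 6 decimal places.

1.426250

f(1.100000) = -4.199000, f(2.840000) = 27.294304 (opposite signs)
step 1: m = 1.970000, f(m) = 7.074373 > 0 → root in [1.100000, 1.970000]
step 2: m = 1.535000, f(m) = 0.566305 > 0 → root in [1.100000, 1.535000]
step 3: m = 1.317500, f(m) = -2.003325 < 0 → root in [1.317500, 1.535000]
Midpoint of [1.317500, 1.535000] = 1.426250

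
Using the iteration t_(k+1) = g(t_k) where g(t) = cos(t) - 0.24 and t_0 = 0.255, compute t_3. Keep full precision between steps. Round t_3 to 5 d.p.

0.63434

t_1 = g(0.255000) = 0.727663
t_2 = g(0.727663) = 0.506731
t_3 = g(0.506731) = 0.634336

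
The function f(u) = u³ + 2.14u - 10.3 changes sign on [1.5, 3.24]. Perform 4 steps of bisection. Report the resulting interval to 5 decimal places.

f(1.500000) = -3.715000, f(3.240000) = 30.645824 (opposite signs)
step 1: m = 2.370000, f(m) = 8.083853 > 0 → root in [1.500000, 2.370000]
step 2: m = 1.935000, f(m) = 1.085975 > 0 → root in [1.500000, 1.935000]
step 3: m = 1.717500, f(m) = -1.558258 < 0 → root in [1.717500, 1.935000]
step 4: m = 1.826250, f(m) = -0.300936 < 0 → root in [1.826250, 1.935000]

[1.82625, 1.93500]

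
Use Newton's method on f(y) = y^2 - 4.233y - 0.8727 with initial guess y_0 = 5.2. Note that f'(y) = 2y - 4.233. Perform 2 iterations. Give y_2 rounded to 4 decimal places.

Newton update: y ← y − f(y)/f'(y).
y_0 = 5.200000: f = 4.155700, f' = 6.167000 → y_1 = 5.200000 - (4.155700)/(6.167000) = 4.526139
y_1 = 4.526139: f = 0.454088, f' = 4.819278 → y_2 = 4.526139 - (0.454088)/(4.819278) = 4.431916

4.4319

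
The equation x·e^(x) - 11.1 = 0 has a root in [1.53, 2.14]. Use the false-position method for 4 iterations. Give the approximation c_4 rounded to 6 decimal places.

1.811805

False-position update: c = (a·f(b) − b·f(a))/(f(b) − f(a)); replace the endpoint whose sign matches f(c).
f(1.530000) = -4.034189, f(2.140000) = 7.088797
step 1: c = 1.751241, f(c) = -1.009797 < 0 → new bracket [1.751241, 2.140000]
step 2: c = 1.799714, f(c) = -0.215475 < 0 → new bracket [1.799714, 2.140000]
step 3: c = 1.809753, f(c) = -0.044338 < 0 → new bracket [1.809753, 2.140000]
step 4: c = 1.811805, f(c) = -0.009054 < 0 → new bracket [1.811805, 2.140000]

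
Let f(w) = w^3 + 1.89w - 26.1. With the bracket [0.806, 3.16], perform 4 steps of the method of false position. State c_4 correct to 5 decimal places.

f(0.806000) = -24.053053, f(3.160000) = 11.426896
step 1: c = 2.401856, f(c) = -7.704397 < 0 → new bracket [2.401856, 3.160000]
step 2: c = 2.707169, f(c) = -1.143237 < 0 → new bracket [2.707169, 3.160000]
step 3: c = 2.748354, f(c) = -0.146062 < 0 → new bracket [2.748354, 3.160000]
step 4: c = 2.753549, f(c) = -0.018291 < 0 → new bracket [2.753549, 3.160000]

2.75355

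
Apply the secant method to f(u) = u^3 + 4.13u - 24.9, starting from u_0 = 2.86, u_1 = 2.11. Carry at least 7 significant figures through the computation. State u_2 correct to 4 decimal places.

2.4079

f(u_0) = 10.305456, f(u_1) = -6.791769
u_2 = 2.110000 - (-6.791769)·(2.110000 - 2.860000)/(-6.791769 - (10.305456)) = 2.407933; f(u_2) = -0.993702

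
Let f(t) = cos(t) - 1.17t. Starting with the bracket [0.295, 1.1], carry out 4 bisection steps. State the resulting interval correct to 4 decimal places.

[0.6472, 0.6975]

f(0.295000) = 0.611652, f(1.100000) = -0.833404 (opposite signs)
step 1: m = 0.697500, f(m) = -0.049625 < 0 → root in [0.295000, 0.697500]
step 2: m = 0.496250, f(m) = 0.298762 > 0 → root in [0.496250, 0.697500]
step 3: m = 0.596875, f(m) = 0.128752 > 0 → root in [0.596875, 0.697500]
step 4: m = 0.647188, f(m) = 0.040573 > 0 → root in [0.647188, 0.697500]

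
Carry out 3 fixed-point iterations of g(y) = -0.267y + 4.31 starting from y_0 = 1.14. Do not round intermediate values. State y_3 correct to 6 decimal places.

y_1 = g(1.140000) = 4.005620
y_2 = g(4.005620) = 3.240499
y_3 = g(3.240499) = 3.444787

3.444787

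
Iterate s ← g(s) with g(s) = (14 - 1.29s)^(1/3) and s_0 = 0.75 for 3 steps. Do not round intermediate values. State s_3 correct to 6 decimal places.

s_1 = g(0.750000) = 2.353293
s_2 = g(2.353293) = 2.221568
s_3 = g(2.221568) = 2.232986

2.232986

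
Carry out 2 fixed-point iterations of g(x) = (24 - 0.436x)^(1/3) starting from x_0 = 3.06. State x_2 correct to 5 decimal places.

x_1 = g(3.060000) = 2.830027
x_2 = g(2.830027) = 2.834194

2.83419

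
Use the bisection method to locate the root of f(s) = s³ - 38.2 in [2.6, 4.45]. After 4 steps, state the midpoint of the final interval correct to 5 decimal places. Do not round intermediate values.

3.35156

f(2.600000) = -20.624000, f(4.450000) = 49.921125 (opposite signs)
step 1: m = 3.525000, f(m) = 5.600328 > 0 → root in [2.600000, 3.525000]
step 2: m = 3.062500, f(m) = -9.477100 < 0 → root in [3.062500, 3.525000]
step 3: m = 3.293750, f(m) = -2.466801 < 0 → root in [3.293750, 3.525000]
step 4: m = 3.409375, f(m) = 1.430022 > 0 → root in [3.293750, 3.409375]
Midpoint of [3.293750, 3.409375] = 3.351562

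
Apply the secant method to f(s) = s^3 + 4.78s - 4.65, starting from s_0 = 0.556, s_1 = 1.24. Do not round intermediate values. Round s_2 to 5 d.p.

0.80482

Secant update: s_(k+1) = s_k − f(s_k)·(s_k − s_(k-1))/(f(s_k) − f(s_(k-1))).
f(s_0) = -1.820440, f(s_1) = 3.183824
s_2 = 1.240000 - (3.183824)·(1.240000 - 0.556000)/(3.183824 - (-1.820440)) = 0.804824; f(s_2) = -0.281623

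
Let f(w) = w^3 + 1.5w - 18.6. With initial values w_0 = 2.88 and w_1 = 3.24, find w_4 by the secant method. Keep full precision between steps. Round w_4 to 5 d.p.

Secant update: w_(k+1) = w_k − f(w_k)·(w_k − w_(k-1))/(f(w_k) − f(w_(k-1))).
f(w_0) = 9.607872, f(w_1) = 20.272224
w_2 = 3.240000 - (20.272224)·(3.240000 - 2.880000)/(20.272224 - (9.607872)) = 2.555664; f(w_2) = 1.925606
w_3 = 2.555664 - (1.925606)·(2.555664 - 3.240000)/(1.925606 - (20.272224)) = 2.483838; f(w_3) = 0.449676
w_4 = 2.483838 - (0.449676)·(2.483838 - 2.555664)/(0.449676 - (1.925606)) = 2.461955; f(w_4) = 0.015383

2.46195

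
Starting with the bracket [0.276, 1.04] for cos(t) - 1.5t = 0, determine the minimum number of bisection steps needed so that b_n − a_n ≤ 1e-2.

Initial width b − a = 1.04 − 0.276 = 0.764000.
After n steps the width is (b−a)/2^n; need (b−a)/2^n ≤ 1e-2.
So n ≥ log₂(0.764000/1e-2) = log₂(76.4000) ≈ 6.2555.
Hence n = 7.

7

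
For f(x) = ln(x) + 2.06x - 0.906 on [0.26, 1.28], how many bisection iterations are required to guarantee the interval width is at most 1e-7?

Initial width b − a = 1.28 − 0.26 = 1.020000.
After n steps the width is (b−a)/2^n; need (b−a)/2^n ≤ 1e-7.
So n ≥ log₂(1.020000/1e-7) = log₂(10200000.0000) ≈ 23.2821.
Hence n = 24.

24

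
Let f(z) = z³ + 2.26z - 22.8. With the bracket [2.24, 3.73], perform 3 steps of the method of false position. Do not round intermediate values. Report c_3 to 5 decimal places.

f(2.240000) = -6.498176, f(3.730000) = 37.524917
step 1: c = 2.459936, f(c) = -2.354762 < 0 → new bracket [2.459936, 3.730000]
step 2: c = 2.534929, f(c) = -0.781939 < 0 → new bracket [2.534929, 3.730000]
step 3: c = 2.559324, f(c) = -0.252002 < 0 → new bracket [2.559324, 3.730000]

2.55932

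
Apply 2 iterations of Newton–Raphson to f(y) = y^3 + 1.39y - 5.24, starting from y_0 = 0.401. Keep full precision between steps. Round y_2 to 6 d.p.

f'(y) = 3y^2 + 1.39
y_0 = 0.401000: f = -4.618129, f' = 1.872403 → y_1 = 0.401000 - (-4.618129)/(1.872403) = 2.867418
y_1 = 2.867418: f = 22.321873, f' = 26.056261 → y_2 = 2.867418 - (22.321873)/(26.056261) = 2.010738

2.010738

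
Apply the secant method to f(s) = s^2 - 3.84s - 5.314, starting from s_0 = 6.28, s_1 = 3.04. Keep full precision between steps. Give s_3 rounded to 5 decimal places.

5.16016

f(s_0) = 10.009200, f(s_1) = -7.746000
s_2 = 3.040000 - (-7.746000)·(3.040000 - 6.280000)/(-7.746000 - (10.009200)) = 4.453504; f(s_2) = -2.581759
s_3 = 4.453504 - (-2.581759)·(4.453504 - 3.040000)/(-2.581759 - (-7.746000)) = 5.160157; f(s_3) = 1.498215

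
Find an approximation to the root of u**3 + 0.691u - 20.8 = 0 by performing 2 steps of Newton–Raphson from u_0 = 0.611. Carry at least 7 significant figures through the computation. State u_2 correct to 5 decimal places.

7.86219

f'(u) = 3u**2 + 0.691
u_0 = 0.611000: f = -20.149700, f' = 1.810963 → u_1 = 0.611000 - (-20.149700)/(1.810963) = 11.737511
u_1 = 11.737511: f = 1604.377733, f' = 413.998498 → u_2 = 11.737511 - (1604.377733)/(413.998498) = 7.862188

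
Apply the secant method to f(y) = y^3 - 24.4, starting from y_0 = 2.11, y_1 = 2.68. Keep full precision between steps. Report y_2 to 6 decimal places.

Secant update: y_(k+1) = y_k − f(y_k)·(y_k − y_(k-1))/(f(y_k) − f(y_(k-1))).
f(y_0) = -15.006069, f(y_1) = -5.151168
y_2 = 2.680000 - (-5.151168)·(2.680000 - 2.110000)/(-5.151168 - (-15.006069)) = 2.977940; f(y_2) = 2.008740

2.977940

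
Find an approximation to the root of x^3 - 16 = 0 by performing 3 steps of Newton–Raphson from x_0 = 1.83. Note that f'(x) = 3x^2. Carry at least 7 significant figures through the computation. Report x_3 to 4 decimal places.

x_0 = 1.830000: f = -9.871513, f' = 10.046700 → x_1 = 1.830000 - (-9.871513)/(10.046700) = 2.812563
x_1 = 2.812563: f = 6.248803, f' = 23.731527 → x_2 = 2.812563 - (6.248803)/(23.731527) = 2.549250
x_2 = 2.549250: f = 0.566757, f' = 19.496033 → x_3 = 2.549250 - (0.566757)/(19.496033) = 2.520180

2.5202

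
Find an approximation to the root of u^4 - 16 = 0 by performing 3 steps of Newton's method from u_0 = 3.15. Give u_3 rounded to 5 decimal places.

f'(u) = 4u^3
u_0 = 3.150000: f = 82.456006, f' = 125.023500 → u_1 = 3.150000 - (82.456006)/(125.023500) = 2.490476
u_1 = 2.490476: f = 22.470639, f' = 61.788413 → u_2 = 2.490476 - (22.470639)/(61.788413) = 2.126805
u_2 = 2.126805: f = 4.460245, f' = 38.480714 → u_3 = 2.126805 - (4.460245)/(38.480714) = 2.010897

2.01090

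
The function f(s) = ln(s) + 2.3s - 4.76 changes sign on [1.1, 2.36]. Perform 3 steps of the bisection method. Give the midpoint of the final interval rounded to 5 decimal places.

f(1.100000) = -2.134690, f(2.360000) = 1.526662 (opposite signs)
step 1: m = 1.730000, f(m) = -0.232879 < 0 → root in [1.730000, 2.360000]
step 2: m = 2.045000, f(m) = 0.658898 > 0 → root in [1.730000, 2.045000]
step 3: m = 1.887500, f(m) = 0.216503 > 0 → root in [1.730000, 1.887500]
Midpoint of [1.730000, 1.887500] = 1.808750

1.80875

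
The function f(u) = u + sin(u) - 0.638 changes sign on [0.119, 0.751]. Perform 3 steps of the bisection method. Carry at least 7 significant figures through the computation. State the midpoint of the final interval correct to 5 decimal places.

f(0.119000) = -0.400281, f(0.751000) = 0.795370 (opposite signs)
step 1: m = 0.435000, f(m) = 0.218410 > 0 → root in [0.119000, 0.435000]
step 2: m = 0.277000, f(m) = -0.087529 < 0 → root in [0.277000, 0.435000]
step 3: m = 0.356000, f(m) = 0.066528 > 0 → root in [0.277000, 0.356000]
Midpoint of [0.277000, 0.356000] = 0.316500

0.31650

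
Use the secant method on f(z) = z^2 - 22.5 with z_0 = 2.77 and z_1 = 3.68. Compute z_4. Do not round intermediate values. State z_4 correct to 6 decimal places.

4.742100

Secant update: z_(k+1) = z_k − f(z_k)·(z_k − z_(k-1))/(f(z_k) − f(z_(k-1))).
f(z_0) = -14.827100, f(z_1) = -8.957600
z_2 = 3.680000 - (-8.957600)·(3.680000 - 2.770000)/(-8.957600 - (-14.827100)) = 5.068775; f(z_2) = 3.192482
z_3 = 5.068775 - (3.192482)·(5.068775 - 3.680000)/(3.192482 - (-8.957600)) = 4.703869; f(z_3) = -0.373616
z_4 = 4.703869 - (-0.373616)·(4.703869 - 5.068775)/(-0.373616 - (3.192482)) = 4.742100; f(z_4) = -0.012489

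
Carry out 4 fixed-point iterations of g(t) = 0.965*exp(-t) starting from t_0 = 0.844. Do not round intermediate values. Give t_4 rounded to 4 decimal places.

0.5793

t_1 = g(0.844000) = 0.414938
t_2 = g(0.414938) = 0.637268
t_3 = g(0.637268) = 0.510229
t_4 = g(0.510229) = 0.579345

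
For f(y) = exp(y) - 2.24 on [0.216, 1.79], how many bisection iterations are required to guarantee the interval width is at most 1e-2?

8

Initial width b − a = 1.79 − 0.216 = 1.574000.
After n steps the width is (b−a)/2^n; need (b−a)/2^n ≤ 1e-2.
So n ≥ log₂(1.574000/1e-2) = log₂(157.4000) ≈ 7.2983.
Hence n = 8.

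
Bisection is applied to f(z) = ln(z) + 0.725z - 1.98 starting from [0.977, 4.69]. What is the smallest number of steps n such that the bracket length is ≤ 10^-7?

26

Initial width b − a = 4.69 − 0.977 = 3.713000.
After n steps the width is (b−a)/2^n; need (b−a)/2^n ≤ 10^-7.
So n ≥ log₂(3.713000/10^-7) = log₂(37130000.0000) ≈ 25.1461.
Hence n = 26.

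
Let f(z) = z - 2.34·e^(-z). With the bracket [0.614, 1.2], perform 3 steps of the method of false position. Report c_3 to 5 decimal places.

0.92662

f(0.614000) = -0.652365, f(1.200000) = 0.495206
step 1: c = 0.947126, f(c) = 0.039548 > 0 → new bracket [0.614000, 0.947126]
step 2: c = 0.928086, f(c) = 0.003061 > 0 → new bracket [0.614000, 0.928086]
step 3: c = 0.926619, f(c) = 0.000236 > 0 → new bracket [0.614000, 0.926619]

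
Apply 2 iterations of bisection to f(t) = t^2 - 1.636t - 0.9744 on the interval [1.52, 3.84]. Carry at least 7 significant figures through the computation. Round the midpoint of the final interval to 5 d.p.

2.39000

f(1.520000) = -1.150720, f(3.840000) = 7.488960 (opposite signs)
step 1: m = 2.680000, f(m) = 1.823520 > 0 → root in [1.520000, 2.680000]
step 2: m = 2.100000, f(m) = -0.000000 < 0 → root in [2.100000, 2.680000]
Midpoint of [2.100000, 2.680000] = 2.390000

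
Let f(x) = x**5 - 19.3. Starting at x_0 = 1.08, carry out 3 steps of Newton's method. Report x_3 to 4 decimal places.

f'(x) = 5x**4
x_0 = 1.080000: f = -17.830672, f' = 6.802445 → x_1 = 1.080000 - (-17.830672)/(6.802445) = 3.701215
x_1 = 3.701215: f = 675.279088, f' = 938.312209 → x_2 = 3.701215 - (675.279088)/(938.312209) = 2.981541
x_2 = 2.981541: f = 216.315552, f' = 395.123779 → x_3 = 2.981541 - (216.315552)/(395.123779) = 2.434078

2.4341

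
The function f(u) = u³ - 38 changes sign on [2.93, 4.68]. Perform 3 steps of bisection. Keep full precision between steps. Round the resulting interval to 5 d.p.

f(2.930000) = -12.846243, f(4.680000) = 64.503232 (opposite signs)
step 1: m = 3.805000, f(m) = 17.088885 > 0 → root in [2.930000, 3.805000]
step 2: m = 3.367500, f(m) = 0.187639 > 0 → root in [2.930000, 3.367500]
step 3: m = 3.148750, f(m) = -6.781320 < 0 → root in [3.148750, 3.367500]

[3.14875, 3.36750]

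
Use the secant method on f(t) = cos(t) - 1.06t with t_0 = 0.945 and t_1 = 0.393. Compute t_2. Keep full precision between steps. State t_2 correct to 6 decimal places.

0.696275

Secant update: t_(k+1) = t_k − f(t_k)·(t_k − t_(k-1))/(f(t_k) − f(t_(k-1))).
f(t_0) = -0.415957, f(t_1) = 0.507184
t_2 = 0.393000 - (0.507184)·(0.393000 - 0.945000)/(0.507184 - (-0.415957)) = 0.696275; f(t_2) = 0.029185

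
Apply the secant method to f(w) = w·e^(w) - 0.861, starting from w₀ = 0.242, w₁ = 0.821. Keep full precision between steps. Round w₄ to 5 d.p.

f(w_0) = -0.552742, f(w_1) = 1.004945
w_2 = 0.821000 - (1.004945)·(0.821000 - 0.242000)/(1.004945 - (-0.552742)) = 0.447457; f(w_2) = -0.161030
w_3 = 0.447457 - (-0.161030)·(0.447457 - 0.821000)/(-0.161030 - (1.004945)) = 0.499046; f(w_3) = -0.038997
w_4 = 0.499046 - (-0.038997)·(0.499046 - 0.447457)/(-0.038997 - (-0.161030)) = 0.515532; f(w_4) = 0.002273

0.51553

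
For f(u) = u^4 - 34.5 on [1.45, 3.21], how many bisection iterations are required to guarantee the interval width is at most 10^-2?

8

Initial width b − a = 3.21 − 1.45 = 1.760000.
After n steps the width is (b−a)/2^n; need (b−a)/2^n ≤ 10^-2.
So n ≥ log₂(1.760000/10^-2) = log₂(176.0000) ≈ 7.4594.
Hence n = 8.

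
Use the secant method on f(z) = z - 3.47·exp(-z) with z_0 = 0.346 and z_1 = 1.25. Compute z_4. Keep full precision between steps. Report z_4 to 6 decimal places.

f(z_0) = -2.109068, f(z_1) = 0.255828
z_2 = 1.250000 - (0.255828)·(1.250000 - 0.346000)/(0.255828 - (-2.109068)) = 1.152208; f(z_2) = 0.055901
z_3 = 1.152208 - (0.055901)·(1.152208 - 1.250000)/(0.055901 - (0.255828)) = 1.124864; f(z_3) = -0.001833
z_4 = 1.124864 - (-0.001833)·(1.124864 - 1.152208)/(-0.001833 - (0.055901)) = 1.125732; f(z_4) = 0.000013

1.125732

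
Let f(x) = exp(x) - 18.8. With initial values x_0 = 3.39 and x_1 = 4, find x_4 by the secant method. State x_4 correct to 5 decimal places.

2.94131

f(x_0) = 10.865952, f(x_1) = 35.798150
x_2 = 4.000000 - (35.798150)·(4.000000 - 3.390000)/(35.798150 - (10.865952)) = 3.124150; f(x_2) = 3.940552
x_3 = 3.124150 - (3.940552)·(3.124150 - 4.000000)/(3.940552 - (35.798150)) = 3.015813; f(x_3) = 1.605684
x_4 = 3.015813 - (1.605684)·(3.015813 - 3.124150)/(1.605684 - (3.940552)) = 2.941311; f(x_4) = 0.140658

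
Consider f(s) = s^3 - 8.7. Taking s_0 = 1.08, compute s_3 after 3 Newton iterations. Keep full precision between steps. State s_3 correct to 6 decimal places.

2.108419

f'(s) = 3s^2
s_0 = 1.080000: f = -7.440288, f' = 3.499200 → s_1 = 1.080000 - (-7.440288)/(3.499200) = 3.206283
s_1 = 3.206283: f = 24.261380, f' = 30.840744 → s_2 = 3.206283 - (24.261380)/(30.840744) = 2.419616
s_2 = 2.419616: f = 5.465744, f' = 17.563626 → s_3 = 2.419616 - (5.465744)/(17.563626) = 2.108419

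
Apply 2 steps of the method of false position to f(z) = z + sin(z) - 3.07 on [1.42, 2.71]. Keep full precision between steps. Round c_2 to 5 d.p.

f(1.420000) = -0.661348, f(2.710000) = 0.058318
step 1: c = 2.605465, f(c) = 0.046276 > 0 → new bracket [1.420000, 2.605465]
step 2: c = 2.527940, f(c) = 0.033798 > 0 → new bracket [1.420000, 2.527940]

2.52794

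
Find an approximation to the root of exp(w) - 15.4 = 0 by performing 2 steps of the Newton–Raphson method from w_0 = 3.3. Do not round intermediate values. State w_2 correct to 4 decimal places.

f'(w) = exp(w)
w_0 = 3.300000: f = 11.712639, f' = 27.112639 → w_1 = 3.300000 - (11.712639)/(27.112639) = 2.868001
w_1 = 2.868001: f = 2.201793, f' = 17.601793 → w_2 = 2.868001 - (2.201793)/(17.601793) = 2.742912

2.7429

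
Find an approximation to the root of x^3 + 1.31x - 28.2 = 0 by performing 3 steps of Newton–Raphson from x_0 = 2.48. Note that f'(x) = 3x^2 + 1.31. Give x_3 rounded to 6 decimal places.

2.900453

x_0 = 2.480000: f = -9.698208, f' = 19.761200 → x_1 = 2.480000 - (-9.698208)/(19.761200) = 2.970770
x_1 = 2.970770: f = 1.910169, f' = 27.786427 → x_2 = 2.970770 - (1.910169)/(27.786427) = 2.902026
x_2 = 2.902026: f = 0.041793, f' = 26.575256 → x_3 = 2.902026 - (0.041793)/(26.575256) = 2.900453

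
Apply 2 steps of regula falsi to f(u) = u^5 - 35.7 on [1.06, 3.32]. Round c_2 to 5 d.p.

f(1.060000) = -34.361774, f(3.320000) = 367.657762
step 1: c = 1.253169, f(c) = -32.609365 < 0 → new bracket [1.253169, 3.320000]
step 2: c = 1.421551, f(c) = -29.894857 < 0 → new bracket [1.421551, 3.320000]

1.42155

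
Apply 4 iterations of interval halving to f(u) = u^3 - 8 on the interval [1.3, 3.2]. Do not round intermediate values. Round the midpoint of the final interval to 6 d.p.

1.953125

f(1.300000) = -5.803000, f(3.200000) = 24.768000 (opposite signs)
step 1: m = 2.250000, f(m) = 3.390625 > 0 → root in [1.300000, 2.250000]
step 2: m = 1.775000, f(m) = -2.407641 < 0 → root in [1.775000, 2.250000]
step 3: m = 2.012500, f(m) = 0.150939 > 0 → root in [1.775000, 2.012500]
step 4: m = 1.893750, f(m) = -1.208465 < 0 → root in [1.893750, 2.012500]
Midpoint of [1.893750, 2.012500] = 1.953125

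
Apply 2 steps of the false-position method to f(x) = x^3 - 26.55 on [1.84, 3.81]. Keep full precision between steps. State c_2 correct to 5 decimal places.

2.90249

False-position update: c = (a·f(b) − b·f(a))/(f(b) − f(a)); replace the endpoint whose sign matches f(c).
f(1.840000) = -20.320496, f(3.810000) = 28.756341
step 1: c = 2.655688, f(c) = -7.820290 < 0 → new bracket [2.655688, 3.810000]
step 2: c = 2.902486, f(c) = -2.098218 < 0 → new bracket [2.902486, 3.810000]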